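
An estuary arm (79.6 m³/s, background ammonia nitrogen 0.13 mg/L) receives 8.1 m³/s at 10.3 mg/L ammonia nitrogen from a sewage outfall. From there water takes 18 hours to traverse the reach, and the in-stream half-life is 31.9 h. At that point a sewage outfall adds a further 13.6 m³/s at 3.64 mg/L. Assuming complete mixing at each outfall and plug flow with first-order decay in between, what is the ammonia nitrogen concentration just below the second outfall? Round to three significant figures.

Mass balance: C = (79.60·0.1300 + 8.100·10.30) / 87.70 = 93.78/87.70 = 1.069 mg/L; combined flow 87.70 m³/s.
Half-life 31.9 h → k = ln 2 / 31.9 = 0.02173 h⁻¹ = 0.5215 d⁻¹.
Decay over the reach: 1.069·exp(−kt) = 1.069·0.6763 = 0.7232 mg/L.
Second outfall: C = (87.70·0.7232 + 13.60·3.640)/101.3 = 1.115 mg/L.

1.11 mg/L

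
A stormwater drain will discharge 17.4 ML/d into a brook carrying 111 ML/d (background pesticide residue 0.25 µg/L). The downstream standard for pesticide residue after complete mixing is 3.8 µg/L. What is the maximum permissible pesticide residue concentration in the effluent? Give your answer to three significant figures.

At the limit, (Qr·Cr + Qe·Cₑ)/(Qr + Qe) = 3.8:
Cₑ = (128.4·3.8 − 111.0·0.2500) / 17.40 = 26.45 µg/L.

26.4 µg/L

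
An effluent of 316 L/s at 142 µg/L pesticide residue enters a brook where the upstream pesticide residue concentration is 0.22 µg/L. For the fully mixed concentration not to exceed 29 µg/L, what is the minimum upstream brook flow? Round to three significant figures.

1240 L/s

Set C_mix = 29: (Q·0.2200 + 316.0·142.0) / (Q + 316.0) = 29
→ Q = 316.0·(142.0 − 29)/(29 − 0.2200) = 1241 L/s.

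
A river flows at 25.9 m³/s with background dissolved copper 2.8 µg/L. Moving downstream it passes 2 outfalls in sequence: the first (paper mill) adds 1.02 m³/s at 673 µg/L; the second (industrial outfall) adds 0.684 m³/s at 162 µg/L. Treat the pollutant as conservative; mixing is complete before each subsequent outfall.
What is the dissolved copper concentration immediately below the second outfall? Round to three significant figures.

Outfall 1: combined Q = 26.92 m³/s; C = (25.90·2.800 + 1.020·673.0)/26.92 = 28.19 µg/L.
Outfall 2: combined Q = 27.60 m³/s; C = (26.92·28.19 + 0.6840·162.0)/27.60 = 31.51 µg/L.

31.5 µg/L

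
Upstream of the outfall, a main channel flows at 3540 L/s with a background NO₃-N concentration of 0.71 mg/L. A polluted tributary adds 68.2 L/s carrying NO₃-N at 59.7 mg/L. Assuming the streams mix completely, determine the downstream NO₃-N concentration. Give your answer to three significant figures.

Mixed concentration C = ΣQC/ΣQ = (3540·0.7100 + 68.20·59.70) / 3608 = 6585/3608 = 1.825 mg/L.

1.82 mg/L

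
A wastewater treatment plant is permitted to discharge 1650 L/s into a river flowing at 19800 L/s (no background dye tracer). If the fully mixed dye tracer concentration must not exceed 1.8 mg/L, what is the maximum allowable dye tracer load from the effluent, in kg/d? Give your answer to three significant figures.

3340 kg/d

Mass balance at the limit: 19800·0 + 1650·Cₑ = 21450·1.8 → Cₑ = 23.40 mg/L.
1650 L/s = 1.650 m³/s. Load = 1.650 m³/s × 23.40 g/m³ × 86 400 s/d = 3336 kg/d.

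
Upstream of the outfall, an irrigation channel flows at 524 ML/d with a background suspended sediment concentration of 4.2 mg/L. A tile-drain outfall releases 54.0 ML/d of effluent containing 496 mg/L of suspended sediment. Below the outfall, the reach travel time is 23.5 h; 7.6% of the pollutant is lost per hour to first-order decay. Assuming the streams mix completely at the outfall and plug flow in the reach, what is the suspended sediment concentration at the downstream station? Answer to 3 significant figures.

7.83 mg/L

After mixing, C = (524.0·4.200 + 54.00·496.0) / 578.0 = 28980/578.0 = 50.15 mg/L.
7.6%/h lost → k = −ln(1 − 0.076) = 0.07904 h⁻¹.
First-order decay: C = 50.15·exp(−k·t) = 50.15·0.1561 = 7.826 mg/L.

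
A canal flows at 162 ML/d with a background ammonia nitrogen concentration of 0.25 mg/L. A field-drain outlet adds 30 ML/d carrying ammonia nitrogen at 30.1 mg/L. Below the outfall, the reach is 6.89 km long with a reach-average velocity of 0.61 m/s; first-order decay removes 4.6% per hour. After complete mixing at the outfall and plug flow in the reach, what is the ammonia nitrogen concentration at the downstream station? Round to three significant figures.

4.24 mg/L

Conservation of mass: C = (162.0·0.2500 + 30.00·30.10) / 192.0 = 943.5/192.0 = 4.914 mg/L.
Travel time t = 6.89·1000 / 0.61 = 11300 s = 3.138 h.
4.6%/h lost → k = −ln(1 − 0.046) = 0.04709 h⁻¹.
Decay over the reach: 4.914·exp(−kt) = 4.914·0.8626 = 4.239 mg/L.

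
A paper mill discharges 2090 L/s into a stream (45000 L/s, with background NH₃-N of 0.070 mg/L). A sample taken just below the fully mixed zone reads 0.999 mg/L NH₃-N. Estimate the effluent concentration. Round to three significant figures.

Mass balance: 45000·0.07000 + 2090·Cₑ = 47090·0.9990
→ Cₑ = (47090·0.9990 − 45000·0.07000) / 2090 = 21.00 mg/L.

21.0 mg/L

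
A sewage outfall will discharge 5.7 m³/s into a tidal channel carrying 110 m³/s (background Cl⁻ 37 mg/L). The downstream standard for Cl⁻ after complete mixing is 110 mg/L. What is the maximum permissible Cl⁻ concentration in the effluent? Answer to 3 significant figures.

At the limit, (Qr·Cr + Qe·Cₑ)/(Qr + Qe) = 110:
Cₑ = (115.7·110 − 110.0·37.00) / 5.700 = 1519 mg/L.

1520 mg/L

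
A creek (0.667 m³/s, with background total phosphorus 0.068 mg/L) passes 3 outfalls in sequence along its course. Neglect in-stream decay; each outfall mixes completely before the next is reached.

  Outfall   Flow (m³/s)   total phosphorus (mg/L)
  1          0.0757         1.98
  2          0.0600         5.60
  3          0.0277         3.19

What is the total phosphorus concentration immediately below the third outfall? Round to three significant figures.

Outfall 1: combined Q = 0.7427 m³/s; C = (0.6670·0.06800 + 0.07570·1.980)/0.7427 = 0.2629 mg/L.
Outfall 2: combined Q = 0.8027 m³/s; C = (0.7427·0.2629 + 0.06000·5.600)/0.8027 = 0.6618 mg/L.
Outfall 3: combined Q = 0.8304 m³/s; C = (0.8027·0.6618 + 0.02770·3.190)/0.8304 = 0.7462 mg/L.

0.746 mg/L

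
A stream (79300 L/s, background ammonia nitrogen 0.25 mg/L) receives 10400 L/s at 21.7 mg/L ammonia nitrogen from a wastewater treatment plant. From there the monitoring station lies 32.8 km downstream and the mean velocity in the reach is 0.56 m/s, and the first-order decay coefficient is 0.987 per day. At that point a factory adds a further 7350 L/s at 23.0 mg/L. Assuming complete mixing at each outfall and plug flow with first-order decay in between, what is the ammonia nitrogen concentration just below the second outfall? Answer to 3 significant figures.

3.04 mg/L

Conservation of mass: C = (79300·0.2500 + 10400·21.70) / 89700 = 245500/89700 = 2.737 mg/L; combined flow 89700 L/s.
Travel time t = 32.8·1000 / 0.56 = 58570 s = 16.27 h.
After decay, C = 2.737 × e^(−kt) = 2.737 × 0.5122 = 1.402 mg/L.
Second outfall: C = (89700·1.402 + 7350·23.00)/97050 = 3.038 mg/L.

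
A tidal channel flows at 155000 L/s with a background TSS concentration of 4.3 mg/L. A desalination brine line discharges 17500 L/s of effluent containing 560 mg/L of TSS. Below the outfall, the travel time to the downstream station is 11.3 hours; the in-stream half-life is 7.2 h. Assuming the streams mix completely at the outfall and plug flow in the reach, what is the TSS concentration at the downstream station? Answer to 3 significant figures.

Mixed concentration C = ΣQC/ΣQ = (155000·4.300 + 17500·560.0) / 172500 = 10470000/172500 = 60.68 mg/L.
Half-life 7.2 h → k = ln 2 / 7.2 = 0.09627 h⁻¹ = 2.310 d⁻¹.
Decay over the reach: 60.68·exp(−kt) = 60.68·0.3369 = 20.44 mg/L.

20.4 mg/L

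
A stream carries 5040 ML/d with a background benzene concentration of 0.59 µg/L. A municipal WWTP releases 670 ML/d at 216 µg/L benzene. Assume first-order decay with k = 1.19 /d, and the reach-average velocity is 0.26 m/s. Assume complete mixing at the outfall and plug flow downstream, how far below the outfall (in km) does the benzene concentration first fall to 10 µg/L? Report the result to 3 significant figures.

Flow-weighted average: C = (5040·0.5900 + 670.0·216.0) / 5710 = 147700/5710 = 25.87 µg/L.
Set 25.87·exp(−k·t) = 10 → t = ln(25.87/10)/k = 69000 s = 19.17 h.
Distance = v·t = 0.26·69000 = 17940 m = 17.94 km.

17.9 km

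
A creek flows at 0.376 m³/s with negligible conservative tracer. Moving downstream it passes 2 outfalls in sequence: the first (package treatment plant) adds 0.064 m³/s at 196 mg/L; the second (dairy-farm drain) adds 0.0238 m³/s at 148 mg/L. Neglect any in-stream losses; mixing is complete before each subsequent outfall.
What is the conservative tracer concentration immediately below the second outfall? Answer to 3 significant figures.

34.6 mg/L

After outfall 1: Q = 0.3760 + 0.06400 = 0.4400 m³/s; C = (0.3760·0 + 0.06400·196.0)/0.4400 = 28.51 mg/L.
After outfall 2: Q = 0.4400 + 0.02380 = 0.4638 m³/s; C = (0.4400·28.51 + 0.02380·148.0)/0.4638 = 34.64 mg/L.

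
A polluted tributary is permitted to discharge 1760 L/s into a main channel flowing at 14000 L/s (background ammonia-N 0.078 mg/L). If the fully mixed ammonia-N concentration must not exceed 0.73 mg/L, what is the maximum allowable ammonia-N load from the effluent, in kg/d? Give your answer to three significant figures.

Mass balance at the limit: 14000·0.07800 + 1760·Cₑ = 15760·0.73 → Cₑ = 5.916 mg/L.
1760 L/s = 1.760 m³/s. Load = 1.760 m³/s × 5.916 g/m³ × 86 400 s/d = 899.7 kg/d.

900 kg/d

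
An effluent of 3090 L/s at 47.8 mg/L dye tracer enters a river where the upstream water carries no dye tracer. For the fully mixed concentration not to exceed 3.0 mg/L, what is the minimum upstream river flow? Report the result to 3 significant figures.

46100 L/s

Set C_mix = 3.0: (Q·0 + 3090·47.80) / (Q + 3090) = 3.0
→ Q = 3090·(47.80 − 3.0)/(3.0 − 0) = 46140 L/s.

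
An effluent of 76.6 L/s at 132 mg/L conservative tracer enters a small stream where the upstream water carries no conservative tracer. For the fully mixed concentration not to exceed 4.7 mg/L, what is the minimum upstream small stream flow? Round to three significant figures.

Set C_mix = 4.7: (Q·0 + 76.60·132.0) / (Q + 76.60) = 4.7
→ Q = 76.60·(132.0 − 4.7)/(4.7 − 0) = 2075 L/s.

2070 L/s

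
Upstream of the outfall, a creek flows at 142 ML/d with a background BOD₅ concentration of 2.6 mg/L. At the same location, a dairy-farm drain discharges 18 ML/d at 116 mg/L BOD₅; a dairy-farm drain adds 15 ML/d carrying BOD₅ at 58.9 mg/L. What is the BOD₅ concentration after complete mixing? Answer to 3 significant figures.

Mass balance: C = (142.0·2.600 + 18.00·116.0 + 15.00·58.90) / 175.0 = 3341/175.0 = 19.09 mg/L.

19.1 mg/L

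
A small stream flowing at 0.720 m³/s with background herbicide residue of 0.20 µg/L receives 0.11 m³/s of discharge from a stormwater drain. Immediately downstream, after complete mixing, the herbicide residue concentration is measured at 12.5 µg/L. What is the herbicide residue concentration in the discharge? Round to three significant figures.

93.0 µg/L

Mass balance: 0.7200·0.2000 + 0.1100·Cₑ = 0.8300·12.50
→ Cₑ = (0.8300·12.50 − 0.7200·0.2000) / 0.1100 = 93.01 µg/L.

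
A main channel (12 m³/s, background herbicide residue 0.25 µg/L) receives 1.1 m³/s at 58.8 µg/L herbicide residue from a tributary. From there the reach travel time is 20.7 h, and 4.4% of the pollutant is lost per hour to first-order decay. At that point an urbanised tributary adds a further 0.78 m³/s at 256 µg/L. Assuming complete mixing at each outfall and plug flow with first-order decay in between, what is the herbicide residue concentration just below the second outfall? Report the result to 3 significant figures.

After mixing, C = (12.00·0.2500 + 1.100·58.80) / 13.10 = 67.68/13.10 = 5.166 µg/L; combined flow 13.10 m³/s.
4.4%/h lost → k = −ln(1 − 0.044) = 0.04500 h⁻¹.
After decay, C = 5.166 × e^(−kt) = 5.166 × 0.3940 = 2.035 µg/L.
At the second outfall, C = (13.10·2.035 + 0.7800·256.0) / (13.10 + 0.7800) = 16.31 µg/L.

16.3 µg/L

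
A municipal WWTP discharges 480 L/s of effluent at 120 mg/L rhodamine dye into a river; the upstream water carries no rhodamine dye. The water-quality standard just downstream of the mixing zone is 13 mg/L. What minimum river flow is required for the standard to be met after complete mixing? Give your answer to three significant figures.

3950 L/s

Set C_mix = 13: (Q·0 + 480.0·120.0) / (Q + 480.0) = 13
→ Q = 480.0·(120.0 − 13)/(13 − 0) = 3951 L/s.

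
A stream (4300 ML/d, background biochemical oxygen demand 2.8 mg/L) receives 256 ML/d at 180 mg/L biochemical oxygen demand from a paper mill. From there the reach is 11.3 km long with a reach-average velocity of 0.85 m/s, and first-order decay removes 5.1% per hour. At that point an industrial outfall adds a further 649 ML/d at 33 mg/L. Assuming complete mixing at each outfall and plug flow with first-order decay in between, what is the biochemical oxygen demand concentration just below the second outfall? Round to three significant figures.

Mixed concentration C = ΣQC/ΣQ = (4300·2.800 + 256.0·180.0) / 4556 = 58120/4556 = 12.76 mg/L; combined flow 4556 ML/d.
Travel time t = 11.3·1000 / 0.85 = 13290 s = 3.693 h.
5.1%/h lost → k = −ln(1 − 0.051) = 0.05235 h⁻¹.
First-order decay: C = 12.76·exp(−k·t) = 12.76·0.8242 = 10.51 mg/L.
At the second outfall, C = (4556·10.51 + 649.0·33.00) / (4556 + 649.0) = 13.32 mg/L.

13.3 mg/L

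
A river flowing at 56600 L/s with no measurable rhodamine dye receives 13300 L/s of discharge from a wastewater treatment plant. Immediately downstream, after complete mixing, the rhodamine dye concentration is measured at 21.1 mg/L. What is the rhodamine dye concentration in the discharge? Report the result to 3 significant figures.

111 mg/L

Mass balance: 56600·0 + 13300·Cₑ = 69900·21.10
→ Cₑ = (69900·21.10 − 56600·0) / 13300 = 110.9 mg/L.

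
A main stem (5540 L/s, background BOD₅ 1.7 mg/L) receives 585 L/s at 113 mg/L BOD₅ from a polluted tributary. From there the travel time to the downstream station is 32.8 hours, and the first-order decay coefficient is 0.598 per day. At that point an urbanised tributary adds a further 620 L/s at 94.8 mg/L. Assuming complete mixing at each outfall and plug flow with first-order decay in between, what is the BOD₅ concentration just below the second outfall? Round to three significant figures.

13.7 mg/L

Mixed concentration C = ΣQC/ΣQ = (5540·1.700 + 585.0·113.0) / 6125 = 75520/6125 = 12.33 mg/L; combined flow 6125 L/s.
Decay over the reach: 12.33·exp(−kt) = 12.33·0.4416 = 5.446 mg/L.
Second outfall: C = (6125·5.446 + 620.0·94.80)/6745 = 13.66 mg/L.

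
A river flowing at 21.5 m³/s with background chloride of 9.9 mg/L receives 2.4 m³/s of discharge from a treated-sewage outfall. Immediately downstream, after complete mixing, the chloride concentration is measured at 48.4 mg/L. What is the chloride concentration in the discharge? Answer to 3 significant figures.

393 mg/L

Mass balance: 21.50·9.900 + 2.400·Cₑ = 23.90·48.40
→ Cₑ = (23.90·48.40 − 21.50·9.900) / 2.400 = 393.3 mg/L.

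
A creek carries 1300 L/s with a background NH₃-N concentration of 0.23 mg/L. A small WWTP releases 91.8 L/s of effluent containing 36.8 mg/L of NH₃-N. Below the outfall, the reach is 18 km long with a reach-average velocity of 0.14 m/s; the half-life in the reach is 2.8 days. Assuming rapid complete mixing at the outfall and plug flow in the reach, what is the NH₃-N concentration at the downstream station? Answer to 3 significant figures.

1.83 mg/L

Mass balance: C = (1300·0.2300 + 91.80·36.80) / 1392 = 3677/1392 = 2.642 mg/L.
Travel time t = 18·1000 / 0.14 = 128600 s = 35.71 h.
Half-life 2.8 d → k = ln 2 / 2.8 = 0.2476 d⁻¹.
After decay, C = 2.642 × e^(−kt) = 2.642 × 0.6919 = 1.828 mg/L.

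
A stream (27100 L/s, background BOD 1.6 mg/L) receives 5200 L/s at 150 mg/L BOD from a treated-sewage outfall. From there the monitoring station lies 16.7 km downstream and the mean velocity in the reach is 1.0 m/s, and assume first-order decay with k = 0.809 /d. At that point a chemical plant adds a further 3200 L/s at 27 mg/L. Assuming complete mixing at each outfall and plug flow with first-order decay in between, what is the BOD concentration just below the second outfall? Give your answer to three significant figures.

22.3 mg/L

Mixed concentration C = ΣQC/ΣQ = (27100·1.600 + 5200·150.0) / 32300 = 823400/32300 = 25.49 mg/L; combined flow 32300 L/s.
Travel time t = 16.7·1000 / 1.0 = 16700 s = 4.639 h.
Decay over the reach: 25.49·exp(−kt) = 25.49·0.8552 = 21.80 mg/L.
Second outfall: C = (32300·21.80 + 3200·27.00)/35500 = 22.27 mg/L.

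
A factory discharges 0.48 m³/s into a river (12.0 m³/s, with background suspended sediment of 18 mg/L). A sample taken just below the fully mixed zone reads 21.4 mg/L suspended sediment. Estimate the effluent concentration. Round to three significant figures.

106 mg/L

Mass balance: 12.00·18.00 + 0.4800·Cₑ = 12.48·21.40
→ Cₑ = (12.48·21.40 − 12.00·18.00) / 0.4800 = 106.4 mg/L.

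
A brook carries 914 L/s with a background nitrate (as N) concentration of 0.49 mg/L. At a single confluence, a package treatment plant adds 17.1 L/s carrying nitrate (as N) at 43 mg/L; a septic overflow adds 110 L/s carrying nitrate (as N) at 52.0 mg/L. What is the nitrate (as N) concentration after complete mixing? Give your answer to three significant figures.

After mixing, C = (914.0·0.4900 + 17.10·43.00 + 110.0·52.00) / 1041 = 6903/1041 = 6.631 mg/L.

6.63 mg/L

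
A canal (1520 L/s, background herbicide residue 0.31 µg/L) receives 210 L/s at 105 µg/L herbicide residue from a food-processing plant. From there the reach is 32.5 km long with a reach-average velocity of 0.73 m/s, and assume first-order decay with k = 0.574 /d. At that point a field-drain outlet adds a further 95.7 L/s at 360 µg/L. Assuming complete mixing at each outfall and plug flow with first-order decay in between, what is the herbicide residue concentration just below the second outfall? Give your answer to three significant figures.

28.0 µg/L

Conservation of mass: C = (1520·0.3100 + 210.0·105.0) / 1730 = 22520/1730 = 13.02 µg/L; combined flow 1730 L/s.
Travel time t = 32.5·1000 / 0.73 = 44520 s = 12.37 h.
After decay, C = 13.02 × e^(−kt) = 13.02 × 0.7440 = 9.685 µg/L.
Second outfall: C = (1730·9.685 + 95.70·360.0)/1826 = 28.05 µg/L.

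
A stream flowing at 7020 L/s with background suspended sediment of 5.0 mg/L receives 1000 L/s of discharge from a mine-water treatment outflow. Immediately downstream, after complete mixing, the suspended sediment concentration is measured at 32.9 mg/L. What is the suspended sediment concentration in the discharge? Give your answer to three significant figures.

229 mg/L

Mass balance: 7020·5.000 + 1000·Cₑ = 8020·32.90
→ Cₑ = (8020·32.90 − 7020·5.000) / 1000 = 228.8 mg/L.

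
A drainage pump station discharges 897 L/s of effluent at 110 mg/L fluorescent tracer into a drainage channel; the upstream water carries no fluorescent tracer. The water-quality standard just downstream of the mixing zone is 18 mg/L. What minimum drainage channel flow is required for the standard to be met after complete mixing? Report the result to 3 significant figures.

Set C_mix = 18: (Q·0 + 897.0·110.0) / (Q + 897.0) = 18
→ Q = 897.0·(110.0 − 18)/(18 − 0) = 4585 L/s.

4580 L/s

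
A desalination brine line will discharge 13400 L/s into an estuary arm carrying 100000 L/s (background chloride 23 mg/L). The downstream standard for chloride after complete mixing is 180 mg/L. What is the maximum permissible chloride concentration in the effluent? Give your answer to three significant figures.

At the limit, (Qr·Cr + Qe·Cₑ)/(Qr + Qe) = 180:
Cₑ = (113400·180 − 100000·23.00) / 13400 = 1352 mg/L.

1350 mg/L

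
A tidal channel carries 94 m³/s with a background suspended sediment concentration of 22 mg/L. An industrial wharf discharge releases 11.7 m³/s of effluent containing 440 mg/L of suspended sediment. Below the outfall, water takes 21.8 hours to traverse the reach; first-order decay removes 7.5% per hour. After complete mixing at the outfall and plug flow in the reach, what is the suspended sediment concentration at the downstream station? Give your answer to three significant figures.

Conservation of mass: C = (94.00·22.00 + 11.70·440.0) / 105.7 = 7216/105.7 = 68.27 mg/L.
7.5%/h lost → k = −ln(1 − 0.075) = 0.07796 h⁻¹.
First-order decay: C = 68.27·exp(−k·t) = 68.27·0.1828 = 12.48 mg/L.

12.5 mg/L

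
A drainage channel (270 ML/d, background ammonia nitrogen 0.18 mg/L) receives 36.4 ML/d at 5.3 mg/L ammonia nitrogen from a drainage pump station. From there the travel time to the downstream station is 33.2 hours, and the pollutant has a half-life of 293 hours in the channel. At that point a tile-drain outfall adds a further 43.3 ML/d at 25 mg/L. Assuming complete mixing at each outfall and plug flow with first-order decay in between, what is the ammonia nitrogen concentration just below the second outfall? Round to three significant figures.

Conservation of mass: C = (270.0·0.1800 + 36.40·5.300) / 306.4 = 241.5/306.4 = 0.7883 mg/L; combined flow 306.4 ML/d.
Half-life 293 h → k = ln 2 / 293 = 0.002366 h⁻¹ = 0.05678 d⁻¹.
After decay, C = 0.7883 × e^(−kt) = 0.7883 × 0.9245 = 0.7287 mg/L.
At the second outfall, C = (306.4·0.7287 + 43.30·25.00) / (306.4 + 43.30) = 3.734 mg/L.

3.73 mg/L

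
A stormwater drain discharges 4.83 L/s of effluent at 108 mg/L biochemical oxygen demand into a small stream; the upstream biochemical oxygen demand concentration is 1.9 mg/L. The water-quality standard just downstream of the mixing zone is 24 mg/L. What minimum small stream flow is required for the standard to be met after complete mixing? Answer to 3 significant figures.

Set C_mix = 24: (Q·1.900 + 4.830·108.0) / (Q + 4.830) = 24
→ Q = 4.830·(108.0 − 24)/(24 − 1.900) = 18.36 L/s.

18.4 L/s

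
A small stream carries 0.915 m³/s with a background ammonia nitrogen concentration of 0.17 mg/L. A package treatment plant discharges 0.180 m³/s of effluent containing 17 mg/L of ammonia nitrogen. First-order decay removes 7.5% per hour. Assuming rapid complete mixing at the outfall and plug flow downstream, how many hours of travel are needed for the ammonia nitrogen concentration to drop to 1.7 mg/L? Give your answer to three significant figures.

7.01 h

Flow-weighted average: C = (0.9150·0.1700 + 0.1800·17.00) / 1.095 = 3.216/1.095 = 2.937 mg/L.
7.5%/h lost → k = −ln(1 − 0.075) = 0.07796 h⁻¹.
2.937·exp(−k·t) = 1.7 → t = ln(2.937/1.7)/k = 25240 s = 7.011 h.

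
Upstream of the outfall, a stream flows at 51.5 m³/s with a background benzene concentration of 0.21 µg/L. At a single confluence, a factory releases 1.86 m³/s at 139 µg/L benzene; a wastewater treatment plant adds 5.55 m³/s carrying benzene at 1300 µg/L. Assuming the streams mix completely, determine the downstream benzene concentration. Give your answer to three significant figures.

After mixing, C = (51.50·0.2100 + 1.860·139.0 + 5.550·1300) / 58.91 = 7484/58.91 = 127.0 µg/L.

127 µg/L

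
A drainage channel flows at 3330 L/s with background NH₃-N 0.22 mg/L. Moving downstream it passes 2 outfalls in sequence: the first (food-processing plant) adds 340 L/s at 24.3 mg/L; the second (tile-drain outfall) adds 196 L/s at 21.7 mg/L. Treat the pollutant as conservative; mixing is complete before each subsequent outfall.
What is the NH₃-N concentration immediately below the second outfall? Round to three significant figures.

3.43 mg/L

After outfall 1: Q = 3330 + 340.0 = 3670 L/s; C = (3330·0.2200 + 340.0·24.30)/3670 = 2.451 mg/L.
After outfall 2: Q = 3670 + 196.0 = 3866 L/s; C = (3670·2.451 + 196.0·21.70)/3866 = 3.427 mg/L.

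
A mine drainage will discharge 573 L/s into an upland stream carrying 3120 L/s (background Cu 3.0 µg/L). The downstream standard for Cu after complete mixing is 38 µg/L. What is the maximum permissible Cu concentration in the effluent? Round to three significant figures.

229 µg/L

At the limit, (Qr·Cr + Qe·Cₑ)/(Qr + Qe) = 38:
Cₑ = (3693·38 − 3120·3.000) / 573.0 = 228.6 µg/L.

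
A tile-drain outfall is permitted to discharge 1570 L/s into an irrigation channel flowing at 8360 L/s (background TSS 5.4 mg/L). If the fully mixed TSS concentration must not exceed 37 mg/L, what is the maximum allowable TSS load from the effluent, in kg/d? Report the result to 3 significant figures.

27800 kg/d

Mass balance at the limit: 8360·5.400 + 1570·Cₑ = 9930·37 → Cₑ = 205.3 mg/L.
1570 L/s = 1.570 m³/s. Load = 1.570 m³/s × 205.3 g/m³ × 86 400 s/d = 27840 kg/d.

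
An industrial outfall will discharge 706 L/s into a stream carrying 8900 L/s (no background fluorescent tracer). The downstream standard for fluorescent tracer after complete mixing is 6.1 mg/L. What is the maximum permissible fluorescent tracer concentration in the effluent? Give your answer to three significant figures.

At the limit, (Qr·Cr + Qe·Cₑ)/(Qr + Qe) = 6.1:
Cₑ = (9606·6.1 − 8900·0) / 706.0 = 83.00 mg/L.

83.0 mg/L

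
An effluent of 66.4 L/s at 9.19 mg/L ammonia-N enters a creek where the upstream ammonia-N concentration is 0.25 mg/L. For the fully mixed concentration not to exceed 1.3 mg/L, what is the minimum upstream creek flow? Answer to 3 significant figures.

Set C_mix = 1.3: (Q·0.2500 + 66.40·9.190) / (Q + 66.40) = 1.3
→ Q = 66.40·(9.190 − 1.3)/(1.3 − 0.2500) = 498.9 L/s.

499 L/s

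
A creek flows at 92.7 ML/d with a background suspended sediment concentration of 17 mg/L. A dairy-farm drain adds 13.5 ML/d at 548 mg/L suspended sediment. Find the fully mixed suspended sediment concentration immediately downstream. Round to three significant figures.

Mass balance: C = (92.70·17.00 + 13.50·548.0) / 106.2 = 8974/106.2 = 84.50 mg/L.

84.5 mg/L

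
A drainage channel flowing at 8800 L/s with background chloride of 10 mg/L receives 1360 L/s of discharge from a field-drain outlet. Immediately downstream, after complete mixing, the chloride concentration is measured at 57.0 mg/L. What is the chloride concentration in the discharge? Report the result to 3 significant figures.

361 mg/L

Mass balance: 8800·10.00 + 1360·Cₑ = 10160·57.00
→ Cₑ = (10160·57.00 − 8800·10.00) / 1360 = 361.1 mg/L.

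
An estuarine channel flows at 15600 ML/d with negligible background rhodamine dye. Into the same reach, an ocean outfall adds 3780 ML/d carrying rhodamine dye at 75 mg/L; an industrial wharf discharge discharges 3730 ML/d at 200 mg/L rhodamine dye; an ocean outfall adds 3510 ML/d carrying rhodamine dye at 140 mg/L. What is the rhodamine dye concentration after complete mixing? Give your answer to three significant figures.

Mixed concentration C = ΣQC/ΣQ = (15600·0 + 3780·75.00 + 3730·200.0 + 3510·140.0) / 26620 = 1521000/26620 = 57.13 mg/L.

57.1 mg/L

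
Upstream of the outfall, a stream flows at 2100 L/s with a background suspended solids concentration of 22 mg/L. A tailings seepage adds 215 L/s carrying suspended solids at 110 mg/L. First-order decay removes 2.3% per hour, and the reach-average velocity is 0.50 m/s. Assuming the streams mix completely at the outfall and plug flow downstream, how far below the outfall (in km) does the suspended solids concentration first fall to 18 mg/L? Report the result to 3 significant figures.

40.0 km

Mass balance: C = (2100·22.00 + 215.0·110.0) / 2315 = 69850/2315 = 30.17 mg/L.
2.3%/h lost → k = −ln(1 − 0.023) = 0.02327 h⁻¹.
Set 30.17·exp(−k·t) = 18 → t = ln(30.17/18)/k = 79920 s = 22.20 h.
Distance = v·t = 0.50·79920 = 39960 m = 39.96 km.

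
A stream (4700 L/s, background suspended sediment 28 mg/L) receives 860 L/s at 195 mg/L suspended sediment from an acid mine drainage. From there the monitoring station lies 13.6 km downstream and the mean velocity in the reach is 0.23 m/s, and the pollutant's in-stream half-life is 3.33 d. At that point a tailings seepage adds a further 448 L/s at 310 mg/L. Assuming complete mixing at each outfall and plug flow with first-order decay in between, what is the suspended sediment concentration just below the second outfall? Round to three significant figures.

66.3 mg/L

Flow-weighted average: C = (4700·28.00 + 860.0·195.0) / 5560 = 299300/5560 = 53.83 mg/L; combined flow 5560 L/s.
Travel time t = 13.6·1000 / 0.23 = 59130 s = 16.43 h.
Half-life 3.33 d → k = ln 2 / 3.33 = 0.2082 d⁻¹.
After decay, C = 53.83 × e^(−kt) = 53.83 × 0.8672 = 46.68 mg/L.
At the second outfall, C = (5560·46.68 + 448.0·310.0) / (5560 + 448.0) = 66.32 mg/L.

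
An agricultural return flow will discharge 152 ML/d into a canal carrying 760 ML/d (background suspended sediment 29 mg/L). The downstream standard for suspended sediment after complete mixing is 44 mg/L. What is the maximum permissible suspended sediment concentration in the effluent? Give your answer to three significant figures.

At the limit, (Qr·Cr + Qe·Cₑ)/(Qr + Qe) = 44:
Cₑ = (912.0·44 − 760.0·29.00) / 152.0 = 119.0 mg/L.

119 mg/L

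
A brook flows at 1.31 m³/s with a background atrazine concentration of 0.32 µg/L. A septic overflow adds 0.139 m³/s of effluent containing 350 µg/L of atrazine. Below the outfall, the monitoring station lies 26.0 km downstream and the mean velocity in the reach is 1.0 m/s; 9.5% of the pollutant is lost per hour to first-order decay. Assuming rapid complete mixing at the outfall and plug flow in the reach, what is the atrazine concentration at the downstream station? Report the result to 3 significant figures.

16.5 µg/L

After mixing, C = (1.310·0.3200 + 0.1390·350.0) / 1.449 = 49.07/1.449 = 33.86 µg/L.
Travel time t = 26.0·1000 / 1.0 = 26000 s = 7.222 h.
9.5%/h lost → k = −ln(1 − 0.095) = 0.09982 h⁻¹.
Applying C = C₀e^(−kt): 33.86 × 0.4863 = 16.47 µg/L.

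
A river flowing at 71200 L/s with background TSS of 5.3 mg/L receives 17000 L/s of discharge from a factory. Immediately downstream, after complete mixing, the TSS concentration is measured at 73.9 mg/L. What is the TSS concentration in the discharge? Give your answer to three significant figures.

361 mg/L

Mass balance: 71200·5.300 + 17000·Cₑ = 88200·73.90
→ Cₑ = (88200·73.90 − 71200·5.300) / 17000 = 361.2 mg/L.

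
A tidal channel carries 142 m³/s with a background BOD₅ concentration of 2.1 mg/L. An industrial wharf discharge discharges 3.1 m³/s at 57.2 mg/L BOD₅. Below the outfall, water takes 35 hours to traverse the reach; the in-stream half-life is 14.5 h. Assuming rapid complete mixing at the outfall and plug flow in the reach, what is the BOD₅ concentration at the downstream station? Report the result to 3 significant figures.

Mixed concentration C = ΣQC/ΣQ = (142.0·2.100 + 3.100·57.20) / 145.1 = 475.5/145.1 = 3.277 mg/L.
Half-life 14.5 h → k = ln 2 / 14.5 = 0.04780 h⁻¹ = 1.147 d⁻¹.
Decay over the reach: 3.277·exp(−kt) = 3.277·0.1877 = 0.6150 mg/L.

0.615 mg/L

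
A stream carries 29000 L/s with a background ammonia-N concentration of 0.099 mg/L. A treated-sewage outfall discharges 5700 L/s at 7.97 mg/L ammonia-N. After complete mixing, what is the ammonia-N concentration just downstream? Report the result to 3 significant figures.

Mixed concentration C = ΣQC/ΣQ = (29000·0.09900 + 5700·7.970) / 34700 = 48300/34700 = 1.392 mg/L.

1.39 mg/L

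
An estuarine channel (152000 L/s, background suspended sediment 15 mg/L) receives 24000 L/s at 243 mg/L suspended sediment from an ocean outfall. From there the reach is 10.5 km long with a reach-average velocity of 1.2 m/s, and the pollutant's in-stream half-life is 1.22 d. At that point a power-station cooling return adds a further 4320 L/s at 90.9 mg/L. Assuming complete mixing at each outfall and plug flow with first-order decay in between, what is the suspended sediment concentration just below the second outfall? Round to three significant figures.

Mixed concentration C = ΣQC/ΣQ = (152000·15.00 + 24000·243.0) / 176000 = 8112000/176000 = 46.09 mg/L; combined flow 176000 L/s.
Travel time t = 10.5·1000 / 1.2 = 8750 s = 2.431 h.
Half-life 1.22 d → k = ln 2 / 1.22 = 0.5682 d⁻¹.
After decay, C = 46.09 × e^(−kt) = 46.09 × 0.9441 = 43.51 mg/L.
At the second outfall, C = (176000·43.51 + 4320·90.90) / (176000 + 4320) = 44.65 mg/L.

44.6 mg/L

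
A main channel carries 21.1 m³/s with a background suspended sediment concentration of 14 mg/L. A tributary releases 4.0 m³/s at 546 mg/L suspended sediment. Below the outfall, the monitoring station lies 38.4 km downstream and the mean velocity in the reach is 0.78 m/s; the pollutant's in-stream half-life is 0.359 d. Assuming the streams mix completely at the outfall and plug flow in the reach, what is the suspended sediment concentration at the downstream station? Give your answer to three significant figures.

Mixed concentration C = ΣQC/ΣQ = (21.10·14.00 + 4.000·546.0) / 25.10 = 2479/25.10 = 98.78 mg/L.
Travel time t = 38.4·1000 / 0.78 = 49230 s = 13.68 h.
Half-life 0.359 d → k = ln 2 / 0.359 = 1.931 d⁻¹.
Applying C = C₀e^(−kt): 98.78 × 0.3328 = 32.88 mg/L.

32.9 mg/L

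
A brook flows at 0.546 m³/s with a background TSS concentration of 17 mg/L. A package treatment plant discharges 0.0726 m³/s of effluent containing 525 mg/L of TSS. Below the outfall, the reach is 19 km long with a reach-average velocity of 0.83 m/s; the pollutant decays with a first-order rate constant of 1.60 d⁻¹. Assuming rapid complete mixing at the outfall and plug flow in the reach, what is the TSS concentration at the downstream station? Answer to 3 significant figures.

Conservation of mass: C = (0.5460·17.00 + 0.07260·525.0) / 0.6186 = 47.40/0.6186 = 76.62 mg/L.
Travel time t = 19·1000 / 0.83 = 22890 s = 6.359 h.
Decay over the reach: 76.62·exp(−kt) = 76.62·0.6545 = 50.15 mg/L.

50.1 mg/L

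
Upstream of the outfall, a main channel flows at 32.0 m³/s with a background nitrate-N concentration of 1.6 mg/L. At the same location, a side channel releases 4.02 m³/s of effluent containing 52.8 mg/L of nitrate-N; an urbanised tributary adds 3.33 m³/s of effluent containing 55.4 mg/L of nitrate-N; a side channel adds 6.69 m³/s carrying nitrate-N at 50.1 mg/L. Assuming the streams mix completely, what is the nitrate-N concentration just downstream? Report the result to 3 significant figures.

Mixed concentration C = ΣQC/ΣQ = (32.00·1.600 + 4.020·52.80 + 3.330·55.40 + 6.690·50.10) / 46.04 = 783.1/46.04 = 17.01 mg/L.

17.0 mg/L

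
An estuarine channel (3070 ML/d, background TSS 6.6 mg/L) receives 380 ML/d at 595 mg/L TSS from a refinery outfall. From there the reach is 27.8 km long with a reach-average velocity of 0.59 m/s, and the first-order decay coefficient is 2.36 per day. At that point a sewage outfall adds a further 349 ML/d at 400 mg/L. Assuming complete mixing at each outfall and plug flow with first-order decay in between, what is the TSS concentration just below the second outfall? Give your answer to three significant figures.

54.7 mg/L

Flow-weighted average: C = (3070·6.600 + 380.0·595.0) / 3450 = 246400/3450 = 71.41 mg/L; combined flow 3450 ML/d.
Travel time t = 27.8·1000 / 0.59 = 47120 s = 13.09 h.
After decay, C = 71.41 × e^(−kt) = 71.41 × 0.2761 = 19.72 mg/L.
At the second outfall, C = (3450·19.72 + 349.0·400.0) / (3450 + 349.0) = 54.65 mg/L.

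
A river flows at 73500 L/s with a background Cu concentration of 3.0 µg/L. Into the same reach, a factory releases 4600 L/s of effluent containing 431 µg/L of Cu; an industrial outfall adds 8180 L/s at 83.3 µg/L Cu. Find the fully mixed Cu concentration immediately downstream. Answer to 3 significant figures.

Conservation of mass: C = (73500·3.000 + 4600·431.0 + 8180·83.30) / 86280 = 2884000/86280 = 33.43 µg/L.

33.4 µg/L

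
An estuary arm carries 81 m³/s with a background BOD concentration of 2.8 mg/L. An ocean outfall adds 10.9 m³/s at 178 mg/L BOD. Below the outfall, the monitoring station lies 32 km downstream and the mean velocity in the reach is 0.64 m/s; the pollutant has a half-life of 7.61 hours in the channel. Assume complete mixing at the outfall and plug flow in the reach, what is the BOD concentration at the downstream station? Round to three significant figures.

6.65 mg/L

After mixing, C = (81.00·2.800 + 10.90·178.0) / 91.90 = 2167/91.90 = 23.58 mg/L.
Travel time t = 32·1000 / 0.64 = 50000 s = 13.89 h.
Half-life 7.61 h → k = ln 2 / 7.61 = 0.09108 h⁻¹ = 2.186 d⁻¹.
Applying C = C₀e^(−kt): 23.58 × 0.2822 = 6.655 mg/L.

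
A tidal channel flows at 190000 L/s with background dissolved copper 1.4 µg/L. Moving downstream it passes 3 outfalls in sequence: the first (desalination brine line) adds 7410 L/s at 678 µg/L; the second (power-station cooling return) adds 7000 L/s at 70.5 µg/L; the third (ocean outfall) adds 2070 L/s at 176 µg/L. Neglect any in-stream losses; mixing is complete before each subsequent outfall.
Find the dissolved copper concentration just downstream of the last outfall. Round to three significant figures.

Below outfall 1: Q → 197400 L/s, C = (190000·1.400 + 7410·678.0)/197400 = 26.80 µg/L.
Below outfall 2: Q → 204400 L/s, C = (197400·26.80 + 7000·70.50)/204400 = 28.29 µg/L.
Below outfall 3: Q → 206500 L/s, C = (204400·28.29 + 2070·176.0)/206500 = 29.77 µg/L.

29.8 µg/L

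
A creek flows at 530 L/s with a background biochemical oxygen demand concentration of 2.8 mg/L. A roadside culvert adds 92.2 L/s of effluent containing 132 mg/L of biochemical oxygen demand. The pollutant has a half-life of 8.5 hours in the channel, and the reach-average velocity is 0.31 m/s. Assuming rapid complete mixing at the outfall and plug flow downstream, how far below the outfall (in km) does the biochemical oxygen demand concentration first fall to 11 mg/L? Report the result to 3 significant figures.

After mixing, C = (530.0·2.800 + 92.20·132.0) / 622.2 = 13650/622.2 = 21.95 mg/L.
Half-life 8.5 h → k = ln 2 / 8.5 = 0.08155 h⁻¹ = 1.957 d⁻¹.
Set 21.95·exp(−k·t) = 11 → t = ln(21.95/11)/k = 30490 s = 8.470 h.
Distance = v·t = 0.31·30490 = 9452 m = 9.452 km.

9.45 km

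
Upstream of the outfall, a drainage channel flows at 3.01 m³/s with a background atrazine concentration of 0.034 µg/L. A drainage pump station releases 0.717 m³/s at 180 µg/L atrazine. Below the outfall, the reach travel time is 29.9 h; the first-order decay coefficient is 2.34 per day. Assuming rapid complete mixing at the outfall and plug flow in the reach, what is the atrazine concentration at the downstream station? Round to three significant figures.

1.88 µg/L

Mass balance: C = (3.010·0.03400 + 0.7170·180.0) / 3.727 = 129.2/3.727 = 34.66 µg/L.
Applying C = C₀e^(−kt): 34.66 × 0.05419 = 1.878 µg/L.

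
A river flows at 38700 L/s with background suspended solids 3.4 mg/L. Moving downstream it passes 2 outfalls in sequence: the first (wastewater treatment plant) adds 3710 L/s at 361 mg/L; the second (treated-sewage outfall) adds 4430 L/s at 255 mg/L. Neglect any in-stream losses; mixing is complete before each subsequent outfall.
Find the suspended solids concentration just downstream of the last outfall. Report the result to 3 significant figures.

After outfall 1: Q = 38700 + 3710 = 42410 L/s; C = (38700·3.400 + 3710·361.0)/42410 = 34.68 mg/L.
After outfall 2: Q = 42410 + 4430 = 46840 L/s; C = (42410·34.68 + 4430·255.0)/46840 = 55.52 mg/L.

55.5 mg/L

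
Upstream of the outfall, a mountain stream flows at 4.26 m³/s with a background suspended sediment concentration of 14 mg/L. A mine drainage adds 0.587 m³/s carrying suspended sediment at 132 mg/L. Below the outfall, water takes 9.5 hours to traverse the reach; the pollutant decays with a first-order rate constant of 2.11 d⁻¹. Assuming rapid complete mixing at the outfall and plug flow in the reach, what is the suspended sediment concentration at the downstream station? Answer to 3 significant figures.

12.3 mg/L

After mixing, C = (4.260·14.00 + 0.5870·132.0) / 4.847 = 137.1/4.847 = 28.29 mg/L.
Decay over the reach: 28.29·exp(−kt) = 28.29·0.4338 = 12.27 mg/L.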